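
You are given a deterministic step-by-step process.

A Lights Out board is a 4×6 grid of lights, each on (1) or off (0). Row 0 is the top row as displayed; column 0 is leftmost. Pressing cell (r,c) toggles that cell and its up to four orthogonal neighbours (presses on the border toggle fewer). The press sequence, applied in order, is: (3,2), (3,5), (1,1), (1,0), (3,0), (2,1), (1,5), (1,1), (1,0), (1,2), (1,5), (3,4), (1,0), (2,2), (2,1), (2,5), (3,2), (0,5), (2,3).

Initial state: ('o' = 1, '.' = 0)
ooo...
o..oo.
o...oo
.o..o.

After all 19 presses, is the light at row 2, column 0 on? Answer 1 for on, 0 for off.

t=0: ooo...
o..oo.
o...oo
.o..o.
t=1: ooo...
o..oo.
o.o.oo
..ooo.
t=2: ooo...
o..oo.
o.o.o.
..oo.o
t=3: o.o...
.oooo.
ooo.o.
..oo.o
t=4: ..o...
o.ooo.
.oo.o.
..oo.o
t=5: ..o...
o.ooo.
ooo.o.
oooo.o
t=6: ..o...
ooooo.
....o.
o.oo.o
t=7: ..o..o
oooo.o
....oo
o.oo.o
t=8: .oo..o
...o.o
.o..oo
o.oo.o
t=9: ooo..o
oo.o.o
oo..oo
o.oo.o
t=10: oo...o
o.o..o
ooo.oo
o.oo.o
t=11: oo....
o.o.o.
ooo.o.
o.oo.o
t=12: oo....
o.o.o.
ooo...
o.o.o.
t=13: .o....
.oo.o.
.oo...
o.o.o.
t=14: .o....
.o..o.
...o..
o...o.
t=15: .o....
....o.
oooo..
oo..o.
t=16: .o....
....oo
oooooo
oo..oo
t=17: .o....
....oo
oo.ooo
o.oooo
t=18: .o..oo
....o.
oo.ooo
o.oooo
t=19: .o..oo
...oo.
ooo..o
o.o.oo

1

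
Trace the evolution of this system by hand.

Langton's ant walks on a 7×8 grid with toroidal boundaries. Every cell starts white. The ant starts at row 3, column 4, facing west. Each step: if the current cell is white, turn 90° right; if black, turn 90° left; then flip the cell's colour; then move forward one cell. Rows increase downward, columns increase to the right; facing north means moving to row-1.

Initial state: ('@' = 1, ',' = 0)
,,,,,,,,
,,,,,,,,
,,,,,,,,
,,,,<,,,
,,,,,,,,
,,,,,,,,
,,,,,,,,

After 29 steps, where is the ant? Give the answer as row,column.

4,6

step 0: ,,,,,,,,
,,,,,,,,
,,,,,,,,
,,,,<,,,
,,,,,,,,
,,,,,,,,
,,,,,,,,
step 1: ,,,,,,,,
,,,,,,,,
,,,,^,,,
,,,,@,,,
,,,,,,,,
,,,,,,,,
,,,,,,,,
step 2: ,,,,,,,,
,,,,,,,,
,,,,@>,,
,,,,@,,,
,,,,,,,,
,,,,,,,,
,,,,,,,,
step 3: ,,,,,,,,
,,,,,,,,
,,,,@@,,
,,,,@v,,
,,,,,,,,
,,,,,,,,
,,,,,,,,
step 4: ,,,,,,,,
,,,,,,,,
,,,,@@,,
,,,,<@,,
,,,,,,,,
,,,,,,,,
,,,,,,,,
step 5: ,,,,,,,,
,,,,,,,,
,,,,@@,,
,,,,,@,,
,,,,v,,,
,,,,,,,,
,,,,,,,,
step 6: ,,,,,,,,
,,,,,,,,
,,,,@@,,
,,,,,@,,
,,,<@,,,
,,,,,,,,
,,,,,,,,
step 7: ,,,,,,,,
,,,,,,,,
,,,,@@,,
,,,^,@,,
,,,@@,,,
,,,,,,,,
,,,,,,,,
step 8: ,,,,,,,,
,,,,,,,,
,,,,@@,,
,,,@>@,,
,,,@@,,,
,,,,,,,,
,,,,,,,,
step 9: ,,,,,,,,
,,,,,,,,
,,,,@@,,
,,,@@@,,
,,,@v,,,
,,,,,,,,
,,,,,,,,
step 10: ,,,,,,,,
,,,,,,,,
,,,,@@,,
,,,@@@,,
,,,@,>,,
,,,,,,,,
,,,,,,,,
step 11: ,,,,,,,,
,,,,,,,,
,,,,@@,,
,,,@@@,,
,,,@,@,,
,,,,,v,,
,,,,,,,,
step 12: ,,,,,,,,
,,,,,,,,
,,,,@@,,
,,,@@@,,
,,,@,@,,
,,,,<@,,
,,,,,,,,
step 13: ,,,,,,,,
,,,,,,,,
,,,,@@,,
,,,@@@,,
,,,@^@,,
,,,,@@,,
,,,,,,,,
step 14: ,,,,,,,,
,,,,,,,,
,,,,@@,,
,,,@@@,,
,,,@@>,,
,,,,@@,,
,,,,,,,,
step 15: ,,,,,,,,
,,,,,,,,
,,,,@@,,
,,,@@^,,
,,,@@,,,
,,,,@@,,
,,,,,,,,
step 16: ,,,,,,,,
,,,,,,,,
,,,,@@,,
,,,@<,,,
,,,@@,,,
,,,,@@,,
,,,,,,,,
step 17: ,,,,,,,,
,,,,,,,,
,,,,@@,,
,,,@,,,,
,,,@v,,,
,,,,@@,,
,,,,,,,,
step 18: ,,,,,,,,
,,,,,,,,
,,,,@@,,
,,,@,,,,
,,,@,>,,
,,,,@@,,
,,,,,,,,
step 19: ,,,,,,,,
,,,,,,,,
,,,,@@,,
,,,@,,,,
,,,@,@,,
,,,,@v,,
,,,,,,,,
step 20: ,,,,,,,,
,,,,,,,,
,,,,@@,,
,,,@,,,,
,,,@,@,,
,,,,@,>,
,,,,,,,,
step 21: ,,,,,,,,
,,,,,,,,
,,,,@@,,
,,,@,,,,
,,,@,@,,
,,,,@,@,
,,,,,,v,
step 22: ,,,,,,,,
,,,,,,,,
,,,,@@,,
,,,@,,,,
,,,@,@,,
,,,,@,@,
,,,,,<@,
step 23: ,,,,,,,,
,,,,,,,,
,,,,@@,,
,,,@,,,,
,,,@,@,,
,,,,@^@,
,,,,,@@,
step 24: ,,,,,,,,
,,,,,,,,
,,,,@@,,
,,,@,,,,
,,,@,@,,
,,,,@@>,
,,,,,@@,
step 25: ,,,,,,,,
,,,,,,,,
,,,,@@,,
,,,@,,,,
,,,@,@^,
,,,,@@,,
,,,,,@@,
step 26: ,,,,,,,,
,,,,,,,,
,,,,@@,,
,,,@,,,,
,,,@,@@>
,,,,@@,,
,,,,,@@,
step 27: ,,,,,,,,
,,,,,,,,
,,,,@@,,
,,,@,,,,
,,,@,@@@
,,,,@@,v
,,,,,@@,
step 28: ,,,,,,,,
,,,,,,,,
,,,,@@,,
,,,@,,,,
,,,@,@@@
,,,,@@<@
,,,,,@@,
step 29: ,,,,,,,,
,,,,,,,,
,,,,@@,,
,,,@,,,,
,,,@,@^@
,,,,@@@@
,,,,,@@,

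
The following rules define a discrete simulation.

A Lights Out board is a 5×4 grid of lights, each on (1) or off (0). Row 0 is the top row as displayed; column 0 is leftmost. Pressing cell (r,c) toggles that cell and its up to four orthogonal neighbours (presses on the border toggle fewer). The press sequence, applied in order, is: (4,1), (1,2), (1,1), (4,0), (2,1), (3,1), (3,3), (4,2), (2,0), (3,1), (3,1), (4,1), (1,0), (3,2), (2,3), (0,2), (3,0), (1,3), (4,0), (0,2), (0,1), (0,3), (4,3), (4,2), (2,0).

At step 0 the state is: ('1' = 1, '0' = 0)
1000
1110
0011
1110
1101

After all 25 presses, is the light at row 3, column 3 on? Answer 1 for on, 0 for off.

step 0: 1000
1110
0011
1110
1101
step 1: 1000
1110
0011
1010
0011
step 2: 1010
1001
0001
1010
0011
step 3: 1110
0111
0101
1010
0011
step 4: 1110
0111
0101
0010
1111
step 5: 1110
0011
1011
0110
1111
step 6: 1110
0011
1111
1000
1011
step 7: 1110
0011
1110
1011
1010
step 8: 1110
0011
1110
1001
1101
step 9: 1110
1011
0010
0001
1101
step 10: 1110
1011
0110
1111
1001
step 11: 1110
1011
0010
0001
1101
step 12: 1110
1011
0010
0101
0011
step 13: 0110
0111
1010
0101
0011
step 14: 0110
0111
1000
0010
0001
step 15: 0110
0110
1011
0011
0001
step 16: 0001
0100
1011
0011
0001
step 17: 0001
0100
0011
1111
1001
step 18: 0000
0111
0010
1111
1001
step 19: 0000
0111
0010
0111
0101
step 20: 0111
0101
0010
0111
0101
step 21: 1001
0001
0010
0111
0101
step 22: 1010
0000
0010
0111
0101
step 23: 1010
0000
0010
0110
0110
step 24: 1010
0000
0010
0100
0001
step 25: 1010
1000
1110
1100
0001

0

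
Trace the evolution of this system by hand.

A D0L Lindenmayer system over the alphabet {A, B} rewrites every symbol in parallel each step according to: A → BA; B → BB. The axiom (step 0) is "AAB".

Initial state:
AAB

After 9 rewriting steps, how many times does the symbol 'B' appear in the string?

1534

step 0: AAB
step 1: BABABB
step 2: BBBABBBABBBB
step 3: BBBBBBBABBBBBBBABBBBBBBB
step 4: BBBBBBBBBBBBBBBABBBBBBBBBBBBBBBABBBBBBBBBBBBBBBB
step 5: BBBBBBBBBBBBBBBBBBBBBBBBBBBBBBBABBBBBBBBBBBBBBBBBBBBBBBBBBBBBBBABBBBBBBBBBBBBBBBBBBBBBBBBBBBBBBB
step 6: BBBBBBBBBBBBBBBBBBBBBBBBBBBBBBBBBBBBBBBBBBBBBBBBBBBBBBBBBB…BBBBBBBBBBBBBBBBBBBBBBBBBBBBBBBBBBBBBBBBBBBBBBBBBBBBBBBBBB  (len 192)
step 7: BBBBBBBBBBBBBBBBBBBBBBBBBBBBBBBBBBBBBBBBBBBBBBBBBBBBBBBBBB…BBBBBBBBBBBBBBBBBBBBBBBBBBBBBBBBBBBBBBBBBBBBBBBBBBBBBBBBBB  (len 384)
step 8: BBBBBBBBBBBBBBBBBBBBBBBBBBBBBBBBBBBBBBBBBBBBBBBBBBBBBBBBBB…BBBBBBBBBBBBBBBBBBBBBBBBBBBBBBBBBBBBBBBBBBBBBBBBBBBBBBBBBB  (len 768)
step 9: BBBBBBBBBBBBBBBBBBBBBBBBBBBBBBBBBBBBBBBBBBBBBBBBBBBBBBBBBB…BBBBBBBBBBBBBBBBBBBBBBBBBBBBBBBBBBBBBBBBBBBBBBBBBBBBBBBBBB  (len 1536)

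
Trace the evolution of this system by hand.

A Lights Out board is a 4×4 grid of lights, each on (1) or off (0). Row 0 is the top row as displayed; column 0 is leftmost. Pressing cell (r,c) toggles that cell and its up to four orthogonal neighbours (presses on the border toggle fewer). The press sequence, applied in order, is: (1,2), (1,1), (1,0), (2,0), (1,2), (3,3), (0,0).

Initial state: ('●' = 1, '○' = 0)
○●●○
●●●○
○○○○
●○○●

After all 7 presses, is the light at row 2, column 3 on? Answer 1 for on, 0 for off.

1

t=0: ○●●○
●●●○
○○○○
●○○●
t=1: ○●○○
●○○●
○○●○
●○○●
t=2: ○○○○
○●●●
○●●○
●○○●
t=3: ●○○○
●○●●
●●●○
●○○●
t=4: ●○○○
○○●●
○○●○
○○○●
t=5: ●○●○
○●○○
○○○○
○○○●
t=6: ●○●○
○●○○
○○○●
○○●○
t=7: ○●●○
●●○○
○○○●
○○●○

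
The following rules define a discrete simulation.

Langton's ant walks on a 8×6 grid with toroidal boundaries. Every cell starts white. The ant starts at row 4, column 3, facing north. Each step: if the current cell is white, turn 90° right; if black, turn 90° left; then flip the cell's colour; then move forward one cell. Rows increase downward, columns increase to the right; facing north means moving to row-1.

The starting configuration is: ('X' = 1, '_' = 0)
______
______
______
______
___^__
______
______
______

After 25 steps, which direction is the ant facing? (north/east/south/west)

east

[0] ______
______
______
______
___^__
______
______
______
[1] ______
______
______
______
___X>_
______
______
______
[2] ______
______
______
______
___XX_
____v_
______
______
[3] ______
______
______
______
___XX_
___<X_
______
______
[4] ______
______
______
______
___^X_
___XX_
______
______
[5] ______
______
______
______
__<_X_
___XX_
______
______
[6] ______
______
______
__^___
__X_X_
___XX_
______
______
[7] ______
______
______
__X>__
__X_X_
___XX_
______
______
[8] ______
______
______
__XX__
__XvX_
___XX_
______
______
[9] ______
______
______
__XX__
__<XX_
___XX_
______
______
[10] ______
______
______
__XX__
___XX_
__vXX_
______
______
[11] ______
______
______
__XX__
___XX_
_<XXX_
______
______
[12] ______
______
______
__XX__
_^_XX_
_XXXX_
______
______
[13] ______
______
______
__XX__
_X>XX_
_XXXX_
______
______
[14] ______
______
______
__XX__
_XXXX_
_XvXX_
______
______
[15] ______
______
______
__XX__
_XXXX_
_X_>X_
______
______
[16] ______
______
______
__XX__
_XX^X_
_X__X_
______
______
[17] ______
______
______
__XX__
_X<_X_
_X__X_
______
______
[18] ______
______
______
__XX__
_X__X_
_Xv_X_
______
______
[19] ______
______
______
__XX__
_X__X_
_<X_X_
______
______
[20] ______
______
______
__XX__
_X__X_
__X_X_
_v____
______
[21] ______
______
______
__XX__
_X__X_
__X_X_
<X____
______
[22] ______
______
______
__XX__
_X__X_
^_X_X_
XX____
______
[23] ______
______
______
__XX__
_X__X_
X>X_X_
XX____
______
[24] ______
______
______
__XX__
_X__X_
XXX_X_
Xv____
______
[25] ______
______
______
__XX__
_X__X_
XXX_X_
X_>___
______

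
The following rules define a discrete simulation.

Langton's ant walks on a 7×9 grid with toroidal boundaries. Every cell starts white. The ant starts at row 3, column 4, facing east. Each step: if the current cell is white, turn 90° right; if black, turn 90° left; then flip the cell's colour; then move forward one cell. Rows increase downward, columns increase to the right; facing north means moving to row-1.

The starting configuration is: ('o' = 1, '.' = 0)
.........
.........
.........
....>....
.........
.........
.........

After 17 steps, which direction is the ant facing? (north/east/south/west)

[0] .........
.........
.........
....>....
.........
.........
.........
[1] .........
.........
.........
....o....
....v....
.........
.........
[2] .........
.........
.........
....o....
...<o....
.........
.........
[3] .........
.........
.........
...^o....
...oo....
.........
.........
[4] .........
.........
.........
...o>....
...oo....
.........
.........
[5] .........
.........
....^....
...o.....
...oo....
.........
.........
[6] .........
.........
....o>...
...o.....
...oo....
.........
.........
[7] .........
.........
....oo...
...o.v...
...oo....
.........
.........
[8] .........
.........
....oo...
...o<o...
...oo....
.........
.........
[9] .........
.........
....^o...
...ooo...
...oo....
.........
.........
[10] .........
.........
...<.o...
...ooo...
...oo....
.........
.........
[11] .........
...^.....
...o.o...
...ooo...
...oo....
.........
.........
[12] .........
...o>....
...o.o...
...ooo...
...oo....
.........
.........
[13] .........
...oo....
...ovo...
...ooo...
...oo....
.........
.........
[14] .........
...oo....
...<oo...
...ooo...
...oo....
.........
.........
[15] .........
...oo....
....oo...
...voo...
...oo....
.........
.........
[16] .........
...oo....
....oo...
....>o...
...oo....
.........
.........
[17] .........
...oo....
....^o...
.....o...
...oo....
.........
.........

north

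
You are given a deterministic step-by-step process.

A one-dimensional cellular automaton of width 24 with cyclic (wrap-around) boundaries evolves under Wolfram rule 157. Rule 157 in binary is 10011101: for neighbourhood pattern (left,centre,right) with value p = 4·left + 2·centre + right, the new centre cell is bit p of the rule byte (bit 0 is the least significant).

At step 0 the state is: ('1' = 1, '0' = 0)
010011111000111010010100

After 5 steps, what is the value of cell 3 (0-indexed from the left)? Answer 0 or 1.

[0] 010011111000111010010100
[1] 011011110110110011010111
[2] 010011100100101010010110
[3] 011011010110101011010101
[4] 010010010100101010010101
[5] 011011010110101011010101

0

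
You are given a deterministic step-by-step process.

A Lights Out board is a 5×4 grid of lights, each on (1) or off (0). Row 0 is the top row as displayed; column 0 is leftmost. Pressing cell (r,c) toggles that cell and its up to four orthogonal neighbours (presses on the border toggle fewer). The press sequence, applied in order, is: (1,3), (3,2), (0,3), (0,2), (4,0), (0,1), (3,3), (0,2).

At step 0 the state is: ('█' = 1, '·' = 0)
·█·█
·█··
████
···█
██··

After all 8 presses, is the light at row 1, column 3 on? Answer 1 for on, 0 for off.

0

[0] ·█·█
·█··
████
···█
██··
[1] ·█··
·███
███·
···█
██··
[2] ·█··
·███
██··
·██·
███·
[3] ·███
·██·
██··
·██·
███·
[4] ····
·█··
██··
·██·
███·
[5] ····
·█··
██··
███·
··█·
[6] ███·
····
██··
███·
··█·
[7] ███·
····
██·█
██·█
··██
[8] █··█
··█·
██·█
██·█
··██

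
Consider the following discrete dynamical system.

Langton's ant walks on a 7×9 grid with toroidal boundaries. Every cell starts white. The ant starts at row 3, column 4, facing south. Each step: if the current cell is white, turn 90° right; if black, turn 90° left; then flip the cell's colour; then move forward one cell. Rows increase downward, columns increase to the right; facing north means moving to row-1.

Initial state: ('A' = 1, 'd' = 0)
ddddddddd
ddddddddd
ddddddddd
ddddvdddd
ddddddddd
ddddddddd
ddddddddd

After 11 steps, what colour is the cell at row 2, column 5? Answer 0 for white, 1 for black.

1

k=0  ddddddddd
ddddddddd
ddddddddd
ddddvdddd
ddddddddd
ddddddddd
ddddddddd
k=1  ddddddddd
ddddddddd
ddddddddd
ddd<Adddd
ddddddddd
ddddddddd
ddddddddd
k=2  ddddddddd
ddddddddd
ddd^ddddd
dddAAdddd
ddddddddd
ddddddddd
ddddddddd
k=3  ddddddddd
ddddddddd
dddA>dddd
dddAAdddd
ddddddddd
ddddddddd
ddddddddd
k=4  ddddddddd
ddddddddd
dddAAdddd
dddAvdddd
ddddddddd
ddddddddd
ddddddddd
k=5  ddddddddd
ddddddddd
dddAAdddd
dddAd>ddd
ddddddddd
ddddddddd
ddddddddd
k=6  ddddddddd
ddddddddd
dddAAdddd
dddAdAddd
dddddvddd
ddddddddd
ddddddddd
k=7  ddddddddd
ddddddddd
dddAAdddd
dddAdAddd
dddd<Addd
ddddddddd
ddddddddd
k=8  ddddddddd
ddddddddd
dddAAdddd
dddA^Addd
ddddAAddd
ddddddddd
ddddddddd
k=9  ddddddddd
ddddddddd
dddAAdddd
dddAA>ddd
ddddAAddd
ddddddddd
ddddddddd
k=10  ddddddddd
ddddddddd
dddAA^ddd
dddAAdddd
ddddAAddd
ddddddddd
ddddddddd
k=11  ddddddddd
ddddddddd
dddAAA>dd
dddAAdddd
ddddAAddd
ddddddddd
ddddddddd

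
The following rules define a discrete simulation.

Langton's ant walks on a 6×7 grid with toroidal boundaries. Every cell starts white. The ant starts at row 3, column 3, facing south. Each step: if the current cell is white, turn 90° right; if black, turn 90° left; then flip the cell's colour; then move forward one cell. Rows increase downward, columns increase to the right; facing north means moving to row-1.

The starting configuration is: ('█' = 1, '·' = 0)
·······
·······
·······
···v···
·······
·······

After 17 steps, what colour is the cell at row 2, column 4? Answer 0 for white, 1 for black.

0

k=0  ·······
·······
·······
···v···
·······
·······
k=1  ·······
·······
·······
··<█···
·······
·······
k=2  ·······
·······
··^····
··██···
·······
·······
k=3  ·······
·······
··█>···
··██···
·······
·······
k=4  ·······
·······
··██···
··█v···
·······
·······
k=5  ·······
·······
··██···
··█·>··
·······
·······
k=6  ·······
·······
··██···
··█·█··
····v··
·······
k=7  ·······
·······
··██···
··█·█··
···<█··
·······
k=8  ·······
·······
··██···
··█^█··
···██··
·······
k=9  ·······
·······
··██···
··██>··
···██··
·······
k=10  ·······
·······
··██^··
··██···
···██··
·······
k=11  ·······
·······
··███>·
··██···
···██··
·······
k=12  ·······
·······
··████·
··██·v·
···██··
·······
k=13  ·······
·······
··████·
··██<█·
···██··
·······
k=14  ·······
·······
··██^█·
··████·
···██··
·······
k=15  ·······
·······
··█<·█·
··████·
···██··
·······
k=16  ·······
·······
··█··█·
··█v██·
···██··
·······
k=17  ·······
·······
··█··█·
··█·>█·
···██··
·······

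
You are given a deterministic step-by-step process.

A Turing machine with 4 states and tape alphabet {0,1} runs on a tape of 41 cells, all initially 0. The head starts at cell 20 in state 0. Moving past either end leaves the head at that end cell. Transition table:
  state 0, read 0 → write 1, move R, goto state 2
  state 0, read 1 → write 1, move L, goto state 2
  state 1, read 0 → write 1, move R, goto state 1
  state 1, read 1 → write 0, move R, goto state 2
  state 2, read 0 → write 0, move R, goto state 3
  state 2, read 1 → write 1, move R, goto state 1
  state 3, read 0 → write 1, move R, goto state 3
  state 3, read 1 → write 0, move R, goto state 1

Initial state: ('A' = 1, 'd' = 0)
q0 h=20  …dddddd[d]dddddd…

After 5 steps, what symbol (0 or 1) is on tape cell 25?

step 0: q0 h=20  …dddddd[d]dddddd…
step 1: q2 h=21  …dddddA[d]dddddd…
step 2: q3 h=22  …ddddAd[d]dddddd…
step 3: q3 h=23  …dddAdA[d]dddddd…
step 4: q3 h=24  …ddAdAA[d]dddddd…
step 5: q3 h=25  …dAdAAA[d]dddddd…

0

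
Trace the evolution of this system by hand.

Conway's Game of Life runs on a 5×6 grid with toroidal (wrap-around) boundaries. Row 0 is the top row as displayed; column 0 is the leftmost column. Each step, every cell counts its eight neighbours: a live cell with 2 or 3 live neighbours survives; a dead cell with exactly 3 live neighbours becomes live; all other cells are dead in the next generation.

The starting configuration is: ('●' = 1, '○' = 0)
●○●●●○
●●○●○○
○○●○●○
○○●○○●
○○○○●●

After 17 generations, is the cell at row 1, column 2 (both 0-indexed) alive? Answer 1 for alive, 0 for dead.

1

t=0: ●○●●●○
●●○●○○
○○●○●○
○○●○○●
○○○○●●
t=1: ●○●○○○
●○○○○○
●○●○●●
○○○○○●
●●●○○○
t=2: ●○●○○●
●○○●○○
●●○○●○
○○●●●○
●○●○○●
t=3: ○○●●●○
○○●●●○
●●○○●○
○○●○●○
●○●○○○
t=4: ○○○○●●
○○○○○○
○●○○●○
●○●○○○
○○●○●●
t=5: ○○○●●●
○○○○●●
○●○○○○
●○●○●○
●●○○●○
t=6: ○○○●○○
●○○●○●
●●○●●○
●○●●○○
●●●○○○
t=7: ○○○●●●
●●○●○●
○○○○○○
○○○○●○
●○○○○○
t=8: ○●●●○○
●○●●○●
●○○○●●
○○○○○○
○○○●○○
t=9: ●●○○○○
○○○○○○
●●○●●○
○○○○●●
○○○●○○
t=10: ○○○○○○
○○●○○●
●○○●●○
●○●○○●
●○○○●●
t=11: ●○○○●○
○○○●●●
●○●●●○
○○○○○○
●●○○●○
t=12: ●●○○○○
●●●○○○
○○●○○○
●○●○●○
●●○○○○
t=13: ○○○○○●
●○●○○○
●○●○○●
●○●●○●
○○●○○○
t=14: ○●○○○○
●○○○○○
○○●○●○
●○●●●●
●●●●●●
t=15: ○○○●●○
○●○○○○
●○●○●○
○○○○○○
○○○○○○
t=16: ○○○○○○
○●●○●●
○●○○○○
○○○○○○
○○○○○○
t=17: ○○○○○○
●●●○○○
●●●○○○
○○○○○○
○○○○○○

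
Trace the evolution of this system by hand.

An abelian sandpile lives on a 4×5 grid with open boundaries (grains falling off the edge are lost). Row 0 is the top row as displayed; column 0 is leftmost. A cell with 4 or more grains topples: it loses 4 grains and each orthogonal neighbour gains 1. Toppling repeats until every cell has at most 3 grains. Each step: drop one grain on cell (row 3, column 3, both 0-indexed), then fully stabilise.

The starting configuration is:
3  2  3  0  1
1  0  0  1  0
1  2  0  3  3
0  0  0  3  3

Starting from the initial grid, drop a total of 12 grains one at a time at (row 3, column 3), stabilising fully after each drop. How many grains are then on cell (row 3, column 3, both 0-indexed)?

0

0) 3  2  3  0  1
1  0  0  1  0
1  2  0  3  3
0  0  0  3  3
1) 3  2  3  0  1
1  0  0  2  1
1  2  1  1  1
0  0  1  2  1
2) 3  2  3  0  1
1  0  0  2  1
1  2  1  1  1
0  0  1  3  1
3) 3  2  3  0  1
1  0  0  2  1
1  2  1  2  1
0  0  2  0  2
4) 3  2  3  0  1
1  0  0  2  1
1  2  1  2  1
0  0  2  1  2
5) 3  2  3  0  1
1  0  0  2  1
1  2  1  2  1
0  0  2  2  2
6) 3  2  3  0  1
1  0  0  2  1
1  2  1  2  1
0  0  2  3  2
7) 3  2  3  0  1
1  0  0  2  1
1  2  1  3  1
0  0  3  0  3
8) 3  2  3  0  1
1  0  0  2  1
1  2  1  3  1
0  0  3  1  3
9) 3  2  3  0  1
1  0  0  2  1
1  2  1  3  1
0  0  3  2  3
10) 3  2  3  0  1
1  0  0  2  1
1  2  1  3  1
0  0  3  3  3
11) 3  2  3  0  1
1  0  0  3  1
1  2  3  0  3
0  1  0  3  0
12) 3  2  3  0  1
1  0  0  3  1
1  2  3  1  3
0  1  1  0  1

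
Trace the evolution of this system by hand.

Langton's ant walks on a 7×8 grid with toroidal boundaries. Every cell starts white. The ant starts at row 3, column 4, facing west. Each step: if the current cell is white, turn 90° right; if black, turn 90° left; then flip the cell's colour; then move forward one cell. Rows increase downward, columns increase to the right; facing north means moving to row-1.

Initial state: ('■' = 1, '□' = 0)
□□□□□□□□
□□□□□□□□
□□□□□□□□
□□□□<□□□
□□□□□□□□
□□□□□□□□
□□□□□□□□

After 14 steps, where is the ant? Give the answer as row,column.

4,5

t=0: □□□□□□□□
□□□□□□□□
□□□□□□□□
□□□□<□□□
□□□□□□□□
□□□□□□□□
□□□□□□□□
t=1: □□□□□□□□
□□□□□□□□
□□□□^□□□
□□□□■□□□
□□□□□□□□
□□□□□□□□
□□□□□□□□
t=2: □□□□□□□□
□□□□□□□□
□□□□■>□□
□□□□■□□□
□□□□□□□□
□□□□□□□□
□□□□□□□□
t=3: □□□□□□□□
□□□□□□□□
□□□□■■□□
□□□□■v□□
□□□□□□□□
□□□□□□□□
□□□□□□□□
t=4: □□□□□□□□
□□□□□□□□
□□□□■■□□
□□□□<■□□
□□□□□□□□
□□□□□□□□
□□□□□□□□
t=5: □□□□□□□□
□□□□□□□□
□□□□■■□□
□□□□□■□□
□□□□v□□□
□□□□□□□□
□□□□□□□□
t=6: □□□□□□□□
□□□□□□□□
□□□□■■□□
□□□□□■□□
□□□<■□□□
□□□□□□□□
□□□□□□□□
t=7: □□□□□□□□
□□□□□□□□
□□□□■■□□
□□□^□■□□
□□□■■□□□
□□□□□□□□
□□□□□□□□
t=8: □□□□□□□□
□□□□□□□□
□□□□■■□□
□□□■>■□□
□□□■■□□□
□□□□□□□□
□□□□□□□□
t=9: □□□□□□□□
□□□□□□□□
□□□□■■□□
□□□■■■□□
□□□■v□□□
□□□□□□□□
□□□□□□□□
t=10: □□□□□□□□
□□□□□□□□
□□□□■■□□
□□□■■■□□
□□□■□>□□
□□□□□□□□
□□□□□□□□
t=11: □□□□□□□□
□□□□□□□□
□□□□■■□□
□□□■■■□□
□□□■□■□□
□□□□□v□□
□□□□□□□□
t=12: □□□□□□□□
□□□□□□□□
□□□□■■□□
□□□■■■□□
□□□■□■□□
□□□□<■□□
□□□□□□□□
t=13: □□□□□□□□
□□□□□□□□
□□□□■■□□
□□□■■■□□
□□□■^■□□
□□□□■■□□
□□□□□□□□
t=14: □□□□□□□□
□□□□□□□□
□□□□■■□□
□□□■■■□□
□□□■■>□□
□□□□■■□□
□□□□□□□□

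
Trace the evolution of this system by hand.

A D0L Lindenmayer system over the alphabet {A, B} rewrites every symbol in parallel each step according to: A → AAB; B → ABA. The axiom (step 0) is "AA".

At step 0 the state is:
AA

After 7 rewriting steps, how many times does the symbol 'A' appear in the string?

2916

[0] AA
[1] AABAAB
[2] AABAABABAAABAABABA
[3] AABAABABAAABAABABAAABABAAABAABAABABAAABAABABAAABABAAAB
[4] AABAABABAAABAABABAAABABAAABAABAABABAAABAABABAAABABAAABAABA…AAABAABAABABAAABAABABAAABABAAABAABAABABAAABABAAABAABAABABA  (len 162)
[5] AABAABABAAABAABABAAABABAAABAABAABABAAABAABABAAABABAAABAABA…AAABAABAABABAAABABAAABAABAABABAAABAABABAAABAABABAAABABAAAB  (len 486)
[6] AABAABABAAABAABABAAABABAAABAABAABABAAABAABABAAABABAAABAABA…AAABAABAABABAAABAABABAAABABAAABAABAABABAAABABAAABAABAABABA  (len 1458)
[7] AABAABABAAABAABABAAABABAAABAABAABABAAABAABABAAABABAAABAABA…AAABAABAABABAAABABAAABAABAABABAAABAABABAAABAABABAAABABAAAB  (len 4374)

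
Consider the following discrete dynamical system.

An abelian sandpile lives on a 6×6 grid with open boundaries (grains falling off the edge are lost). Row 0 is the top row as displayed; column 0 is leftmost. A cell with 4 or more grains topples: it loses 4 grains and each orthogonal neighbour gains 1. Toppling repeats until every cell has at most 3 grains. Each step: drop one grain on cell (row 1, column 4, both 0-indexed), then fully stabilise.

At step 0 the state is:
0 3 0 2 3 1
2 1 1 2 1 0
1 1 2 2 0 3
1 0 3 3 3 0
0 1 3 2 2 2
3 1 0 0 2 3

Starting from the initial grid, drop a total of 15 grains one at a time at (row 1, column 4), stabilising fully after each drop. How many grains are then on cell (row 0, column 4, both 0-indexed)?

t=0: 0 3 0 2 3 1
2 1 1 2 1 0
1 1 2 2 0 3
1 0 3 3 3 0
0 1 3 2 2 2
3 1 0 0 2 3
t=1: 0 3 0 2 3 1
2 1 1 2 2 0
1 1 2 2 0 3
1 0 3 3 3 0
0 1 3 2 2 2
3 1 0 0 2 3
t=2: 0 3 0 2 3 1
2 1 1 2 3 0
1 1 2 2 0 3
1 0 3 3 3 0
0 1 3 2 2 2
3 1 0 0 2 3
t=3: 0 3 0 3 0 2
2 1 1 3 1 1
1 1 2 2 1 3
1 0 3 3 3 0
0 1 3 2 2 2
3 1 0 0 2 3
t=4: 0 3 0 3 0 2
2 1 1 3 2 1
1 1 2 2 1 3
1 0 3 3 3 0
0 1 3 2 2 2
3 1 0 0 2 3
t=5: 0 3 0 3 0 2
2 1 1 3 3 1
1 1 2 2 1 3
1 0 3 3 3 0
0 1 3 2 2 2
3 1 0 0 2 3
t=6: 0 3 1 0 2 2
2 1 2 1 1 2
1 1 2 3 2 3
1 0 3 3 3 0
0 1 3 2 2 2
3 1 0 0 2 3
t=7: 0 3 1 0 2 2
2 1 2 1 2 2
1 1 2 3 2 3
1 0 3 3 3 0
0 1 3 2 2 2
3 1 0 0 2 3
t=8: 0 3 1 0 2 2
2 1 2 1 3 2
1 1 2 3 2 3
1 0 3 3 3 0
0 1 3 2 2 2
3 1 0 0 2 3
t=9: 0 3 1 0 3 2
2 1 2 2 0 3
1 1 2 3 3 3
1 0 3 3 3 0
0 1 3 2 2 2
3 1 0 0 2 3
t=10: 0 3 1 0 3 2
2 1 2 2 1 3
1 1 2 3 3 3
1 0 3 3 3 0
0 1 3 2 2 2
3 1 0 0 2 3
t=11: 0 3 1 0 3 2
2 1 2 2 2 3
1 1 2 3 3 3
1 0 3 3 3 0
0 1 3 2 2 2
3 1 0 0 2 3
t=12: 0 3 1 0 3 2
2 1 2 2 3 3
1 1 2 3 3 3
1 0 3 3 3 0
0 1 3 2 2 2
3 1 0 0 2 3
t=13: 0 3 2 2 2 0
2 2 0 3 1 3
1 2 2 1 2 2
1 1 3 1 0 3
0 2 1 2 1 3
3 1 1 1 3 3
t=14: 0 3 2 2 2 0
2 2 0 3 2 3
1 2 2 1 2 2
1 1 3 1 0 3
0 2 1 2 1 3
3 1 1 1 3 3
t=15: 0 3 2 2 2 0
2 2 0 3 3 3
1 2 2 1 2 2
1 1 3 1 0 3
0 2 1 2 1 3
3 1 1 1 3 3

2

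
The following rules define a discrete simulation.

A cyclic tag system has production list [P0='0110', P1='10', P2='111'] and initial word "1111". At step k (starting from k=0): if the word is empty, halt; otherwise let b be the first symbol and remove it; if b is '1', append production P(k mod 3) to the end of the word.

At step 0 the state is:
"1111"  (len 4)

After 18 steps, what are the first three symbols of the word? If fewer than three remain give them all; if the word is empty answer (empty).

110

gen 0: "1111"  (len 4)
gen 1: "1110110"  (len 7)
gen 2: "11011010"  (len 8)
gen 3: "1011010111"  (len 10)
gen 4: "0110101110110"  (len 13)
gen 5: "110101110110"  (len 12)
gen 6: "10101110110111"  (len 14)
gen 7: "01011101101110110"  (len 17)
gen 8: "1011101101110110"  (len 16)
gen 9: "011101101110110111"  (len 18)
gen 10: "11101101110110111"  (len 17)
gen 11: "110110111011011110"  (len 18)
gen 12: "10110111011011110111"  (len 20)
gen 13: "01101110110111101110110"  (len 23)
gen 14: "1101110110111101110110"  (len 22)
gen 15: "101110110111101110110111"  (len 24)
gen 16: "011101101111011101101110110"  (len 27)
gen 17: "11101101111011101101110110"  (len 26)
gen 18: "1101101111011101101110110111"  (len 28)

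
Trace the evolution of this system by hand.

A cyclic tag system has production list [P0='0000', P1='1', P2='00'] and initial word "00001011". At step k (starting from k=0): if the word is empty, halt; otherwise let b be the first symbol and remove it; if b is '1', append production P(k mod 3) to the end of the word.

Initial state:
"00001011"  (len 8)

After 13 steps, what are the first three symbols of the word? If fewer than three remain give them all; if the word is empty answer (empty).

100

gen 0: "00001011"  (len 8)
gen 1: "0001011"  (len 7)
gen 2: "001011"  (len 6)
gen 3: "01011"  (len 5)
gen 4: "1011"  (len 4)
gen 5: "0111"  (len 4)
gen 6: "111"  (len 3)
gen 7: "110000"  (len 6)
gen 8: "100001"  (len 6)
gen 9: "0000100"  (len 7)
gen 10: "000100"  (len 6)
gen 11: "00100"  (len 5)
gen 12: "0100"  (len 4)
gen 13: "100"  (len 3)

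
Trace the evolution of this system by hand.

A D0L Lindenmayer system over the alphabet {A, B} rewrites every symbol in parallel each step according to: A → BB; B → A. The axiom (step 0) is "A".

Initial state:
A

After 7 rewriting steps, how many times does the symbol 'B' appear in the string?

t=0: A
t=1: BB
t=2: AA
t=3: BBBB
t=4: AAAA
t=5: BBBBBBBB
t=6: AAAAAAAA
t=7: BBBBBBBBBBBBBBBB

16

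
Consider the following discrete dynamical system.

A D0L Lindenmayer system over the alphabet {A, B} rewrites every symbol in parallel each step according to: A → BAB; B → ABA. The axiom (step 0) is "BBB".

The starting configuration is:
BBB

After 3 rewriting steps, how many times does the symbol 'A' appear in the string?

42

gen 0: BBB
gen 1: ABAABAABA
gen 2: BABABABABBABABABABBABABABAB
gen 3: ABABABABABABABABABABABABABAABABABABABABABABABABABABABAABABABABABABABABABABABABABA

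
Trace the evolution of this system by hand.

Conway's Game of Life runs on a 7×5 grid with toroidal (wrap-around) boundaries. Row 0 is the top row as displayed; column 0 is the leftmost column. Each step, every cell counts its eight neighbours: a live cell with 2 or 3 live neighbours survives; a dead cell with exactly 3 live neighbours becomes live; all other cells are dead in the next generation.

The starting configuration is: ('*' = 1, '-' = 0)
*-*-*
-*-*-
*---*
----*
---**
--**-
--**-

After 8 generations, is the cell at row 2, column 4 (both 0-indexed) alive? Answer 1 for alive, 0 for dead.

0

t=0: *-*-*
-*-*-
*---*
----*
---**
--**-
--**-
t=1: *---*
-***-
*--**
-----
--*-*
-----
-----
t=2: *****
-**--
**-**
*----
-----
-----
-----
t=3: *--**
-----
---**
**---
-----
-----
*****
t=4: -----
*----
*---*
*---*
-----
*****
-**--
t=5: -*---
*---*
-*---
*---*
--*--
*--**
----*
t=6: ----*
**---
-*---
**---
-*---
*--**
---**
t=7: ---**
**---
--*--
***--
-**--
*-**-
-----
t=8: *---*
*****
--*--
*--*-
----*
--**-
--*--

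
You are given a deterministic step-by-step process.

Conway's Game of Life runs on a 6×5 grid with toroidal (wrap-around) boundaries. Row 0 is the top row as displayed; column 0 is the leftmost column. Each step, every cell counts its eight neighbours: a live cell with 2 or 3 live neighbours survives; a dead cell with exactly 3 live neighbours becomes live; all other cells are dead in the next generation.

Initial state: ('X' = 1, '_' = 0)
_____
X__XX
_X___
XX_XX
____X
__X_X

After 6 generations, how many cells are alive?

7

t=0: _____
X__XX
_X___
XX_XX
____X
__X_X
t=1: X____
X___X
_X___
_XXXX
_XX__
___X_
t=2: X____
XX__X
_X___
___X_
XX__X
_XX__
t=3: __X_X
_X__X
_XX_X
_XX_X
XX_XX
__X_X
t=4: _XX_X
_X__X
____X
_____
_____
__X__
t=5: _XX__
_XX_X
X____
_____
_____
_XXX_
t=6: _____
__XX_
XX___
_____
__X__
_X_X_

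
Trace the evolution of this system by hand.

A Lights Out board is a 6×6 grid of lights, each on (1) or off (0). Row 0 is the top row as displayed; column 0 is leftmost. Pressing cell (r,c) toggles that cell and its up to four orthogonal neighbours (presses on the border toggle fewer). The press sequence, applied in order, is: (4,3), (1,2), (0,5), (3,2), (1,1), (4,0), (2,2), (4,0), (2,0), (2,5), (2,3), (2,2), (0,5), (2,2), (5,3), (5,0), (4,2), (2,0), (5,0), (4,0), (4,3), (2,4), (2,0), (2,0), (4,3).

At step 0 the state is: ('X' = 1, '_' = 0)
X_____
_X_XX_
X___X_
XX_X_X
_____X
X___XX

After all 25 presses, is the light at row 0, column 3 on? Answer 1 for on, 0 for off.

t=0: X_____
_X_XX_
X___X_
XX_X_X
_____X
X___XX
t=1: X_____
_X_XX_
X___X_
XX___X
__XXXX
X__XXX
t=2: X_X___
__X_X_
X_X_X_
XX___X
__XXXX
X__XXX
t=3: X_X_XX
__X_XX
X_X_X_
XX___X
__XXXX
X__XXX
t=4: X_X_XX
__X_XX
X___X_
X_XX_X
___XXX
X__XXX
t=5: XXX_XX
XX__XX
XX__X_
X_XX_X
___XXX
X__XXX
t=6: XXX_XX
XX__XX
XX__X_
__XX_X
XX_XXX
___XXX
t=7: XXX_XX
XXX_XX
X_XXX_
___X_X
XX_XXX
___XXX
t=8: XXX_XX
XXX_XX
X_XXX_
X__X_X
___XXX
X__XXX
t=9: XXX_XX
_XX_XX
_XXXX_
___X_X
___XXX
X__XXX
t=10: XXX_XX
_XX_X_
_XXX_X
___X__
___XXX
X__XXX
t=11: XXX_XX
_XXXX_
_X__XX
______
___XXX
X__XXX
t=12: XXX_XX
_X_XX_
__XXXX
__X___
___XXX
X__XXX
t=13: XXX___
_X_XXX
__XXXX
__X___
___XXX
X__XXX
t=14: XXX___
_XXXXX
_X__XX
______
___XXX
X__XXX
t=15: XXX___
_XXXXX
_X__XX
______
____XX
X_X__X
t=16: XXX___
_XXXXX
_X__XX
______
X___XX
_XX__X
t=17: XXX___
_XXXXX
_X__XX
__X___
XXXXXX
_X___X
t=18: XXX___
XXXXXX
X___XX
X_X___
XXXXXX
_X___X
t=19: XXX___
XXXXXX
X___XX
X_X___
_XXXXX
X____X
t=20: XXX___
XXXXXX
X___XX
__X___
X_XXXX
_____X
t=21: XXX___
XXXXXX
X___XX
__XX__
X____X
___X_X
t=22: XXX___
XXXX_X
X__X__
__XXX_
X____X
___X_X
t=23: XXX___
_XXX_X
_X_X__
X_XXX_
X____X
___X_X
t=24: XXX___
XXXX_X
X__X__
__XXX_
X____X
___X_X
t=25: XXX___
XXXX_X
X__X__
__X_X_
X_XXXX
_____X

0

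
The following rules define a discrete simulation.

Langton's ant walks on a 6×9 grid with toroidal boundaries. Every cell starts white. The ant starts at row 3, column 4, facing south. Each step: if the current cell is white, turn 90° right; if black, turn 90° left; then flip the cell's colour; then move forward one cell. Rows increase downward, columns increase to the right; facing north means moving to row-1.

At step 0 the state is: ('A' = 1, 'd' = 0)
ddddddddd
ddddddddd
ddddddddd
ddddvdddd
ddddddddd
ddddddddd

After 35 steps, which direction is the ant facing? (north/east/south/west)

t=0: ddddddddd
ddddddddd
ddddddddd
ddddvdddd
ddddddddd
ddddddddd
t=1: ddddddddd
ddddddddd
ddddddddd
ddd<Adddd
ddddddddd
ddddddddd
t=2: ddddddddd
ddddddddd
ddd^ddddd
dddAAdddd
ddddddddd
ddddddddd
t=3: ddddddddd
ddddddddd
dddA>dddd
dddAAdddd
ddddddddd
ddddddddd
t=4: ddddddddd
ddddddddd
dddAAdddd
dddAvdddd
ddddddddd
ddddddddd
t=5: ddddddddd
ddddddddd
dddAAdddd
dddAd>ddd
ddddddddd
ddddddddd
t=6: ddddddddd
ddddddddd
dddAAdddd
dddAdAddd
dddddvddd
ddddddddd
t=7: ddddddddd
ddddddddd
dddAAdddd
dddAdAddd
dddd<Addd
ddddddddd
t=8: ddddddddd
ddddddddd
dddAAdddd
dddA^Addd
ddddAAddd
ddddddddd
t=9: ddddddddd
ddddddddd
dddAAdddd
dddAA>ddd
ddddAAddd
ddddddddd
t=10: ddddddddd
ddddddddd
dddAA^ddd
dddAAdddd
ddddAAddd
ddddddddd
t=11: ddddddddd
ddddddddd
dddAAA>dd
dddAAdddd
ddddAAddd
ddddddddd
t=12: ddddddddd
ddddddddd
dddAAAAdd
dddAAdvdd
ddddAAddd
ddddddddd
t=13: ddddddddd
ddddddddd
dddAAAAdd
dddAA<Add
ddddAAddd
ddddddddd
t=14: ddddddddd
ddddddddd
dddAA^Add
dddAAAAdd
ddddAAddd
ddddddddd
t=15: ddddddddd
ddddddddd
dddA<dAdd
dddAAAAdd
ddddAAddd
ddddddddd
t=16: ddddddddd
ddddddddd
dddAddAdd
dddAvAAdd
ddddAAddd
ddddddddd
t=17: ddddddddd
ddddddddd
dddAddAdd
dddAd>Add
ddddAAddd
ddddddddd
t=18: ddddddddd
ddddddddd
dddAd^Add
dddAddAdd
ddddAAddd
ddddddddd
t=19: ddddddddd
ddddddddd
dddAdA>dd
dddAddAdd
ddddAAddd
ddddddddd
t=20: ddddddddd
dddddd^dd
dddAdAddd
dddAddAdd
ddddAAddd
ddddddddd
t=21: ddddddddd
ddddddA>d
dddAdAddd
dddAddAdd
ddddAAddd
ddddddddd
t=22: ddddddddd
ddddddAAd
dddAdAdvd
dddAddAdd
ddddAAddd
ddddddddd
t=23: ddddddddd
ddddddAAd
dddAdA<Ad
dddAddAdd
ddddAAddd
ddddddddd
t=24: ddddddddd
dddddd^Ad
dddAdAAAd
dddAddAdd
ddddAAddd
ddddddddd
t=25: ddddddddd
ddddd<dAd
dddAdAAAd
dddAddAdd
ddddAAddd
ddddddddd
t=26: ddddd^ddd
dddddAdAd
dddAdAAAd
dddAddAdd
ddddAAddd
ddddddddd
t=27: dddddA>dd
dddddAdAd
dddAdAAAd
dddAddAdd
ddddAAddd
ddddddddd
t=28: dddddAAdd
dddddAvAd
dddAdAAAd
dddAddAdd
ddddAAddd
ddddddddd
t=29: dddddAAdd
ddddd<AAd
dddAdAAAd
dddAddAdd
ddddAAddd
ddddddddd
t=30: dddddAAdd
ddddddAAd
dddAdvAAd
dddAddAdd
ddddAAddd
ddddddddd
t=31: dddddAAdd
ddddddAAd
dddAdd>Ad
dddAddAdd
ddddAAddd
ddddddddd
t=32: dddddAAdd
dddddd^Ad
dddAdddAd
dddAddAdd
ddddAAddd
ddddddddd
t=33: dddddAAdd
ddddd<dAd
dddAdddAd
dddAddAdd
ddddAAddd
ddddddddd
t=34: ddddd^Add
dddddAdAd
dddAdddAd
dddAddAdd
ddddAAddd
ddddddddd
t=35: dddd<dAdd
dddddAdAd
dddAdddAd
dddAddAdd
ddddAAddd
ddddddddd

west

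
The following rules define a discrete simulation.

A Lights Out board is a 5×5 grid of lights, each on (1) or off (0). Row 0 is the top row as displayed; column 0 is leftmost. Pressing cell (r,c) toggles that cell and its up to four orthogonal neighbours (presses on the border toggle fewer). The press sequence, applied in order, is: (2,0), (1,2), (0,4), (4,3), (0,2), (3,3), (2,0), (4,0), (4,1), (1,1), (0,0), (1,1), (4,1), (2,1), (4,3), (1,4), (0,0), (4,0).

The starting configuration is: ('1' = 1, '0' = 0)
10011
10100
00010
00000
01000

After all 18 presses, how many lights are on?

15

gen 0: 10011
10100
00010
00000
01000
gen 1: 10011
00100
11010
10000
01000
gen 2: 10111
01010
11110
10000
01000
gen 3: 10100
01011
11110
10000
01000
gen 4: 10100
01011
11110
10010
01111
gen 5: 11010
01111
11110
10010
01111
gen 6: 11010
01111
11100
10101
01101
gen 7: 11010
11111
00100
00101
01101
gen 8: 11010
11111
00100
10101
10101
gen 9: 11010
11111
00100
11101
01001
gen 10: 10010
00011
01100
11101
01001
gen 11: 01010
10011
01100
11101
01001
gen 12: 00010
01111
00100
11101
01001
gen 13: 00010
01111
00100
10101
10101
gen 14: 00010
00111
11000
11101
10101
gen 15: 00010
00111
11000
11111
10010
gen 16: 00011
00100
11001
11111
10010
gen 17: 11011
10100
11001
11111
10010
gen 18: 11011
10100
11001
01111
01010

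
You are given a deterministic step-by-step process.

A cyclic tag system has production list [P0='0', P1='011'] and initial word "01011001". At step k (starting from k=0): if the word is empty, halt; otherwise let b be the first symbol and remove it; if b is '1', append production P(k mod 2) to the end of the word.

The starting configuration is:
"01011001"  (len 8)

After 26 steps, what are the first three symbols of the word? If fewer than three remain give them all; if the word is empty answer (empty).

k=0  "01011001"  (len 8)
k=1  "1011001"  (len 7)
k=2  "011001011"  (len 9)
k=3  "11001011"  (len 8)
k=4  "1001011011"  (len 10)
k=5  "0010110110"  (len 10)
k=6  "010110110"  (len 9)
k=7  "10110110"  (len 8)
k=8  "0110110011"  (len 10)
k=9  "110110011"  (len 9)
k=10  "10110011011"  (len 11)
k=11  "01100110110"  (len 11)
k=12  "1100110110"  (len 10)
k=13  "1001101100"  (len 10)
k=14  "001101100011"  (len 12)
k=15  "01101100011"  (len 11)
k=16  "1101100011"  (len 10)
k=17  "1011000110"  (len 10)
k=18  "011000110011"  (len 12)
k=19  "11000110011"  (len 11)
k=20  "1000110011011"  (len 13)
k=21  "0001100110110"  (len 13)
k=22  "001100110110"  (len 12)
k=23  "01100110110"  (len 11)
k=24  "1100110110"  (len 10)
k=25  "1001101100"  (len 10)
k=26  "001101100011"  (len 12)

001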